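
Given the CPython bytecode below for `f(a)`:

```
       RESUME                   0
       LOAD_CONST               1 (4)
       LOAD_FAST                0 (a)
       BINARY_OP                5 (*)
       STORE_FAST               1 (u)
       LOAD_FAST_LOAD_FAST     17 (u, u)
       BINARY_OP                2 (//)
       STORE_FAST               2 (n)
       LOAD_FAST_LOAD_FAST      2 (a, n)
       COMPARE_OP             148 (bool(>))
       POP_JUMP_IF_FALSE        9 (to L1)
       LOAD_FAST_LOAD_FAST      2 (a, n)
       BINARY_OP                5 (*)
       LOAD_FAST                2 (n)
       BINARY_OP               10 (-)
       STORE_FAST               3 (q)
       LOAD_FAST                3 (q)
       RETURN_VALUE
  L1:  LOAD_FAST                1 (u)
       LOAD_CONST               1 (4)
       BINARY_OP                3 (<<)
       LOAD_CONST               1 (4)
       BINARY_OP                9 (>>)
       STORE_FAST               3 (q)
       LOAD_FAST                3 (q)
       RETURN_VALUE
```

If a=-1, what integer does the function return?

LOAD_CONST → push 4. Stack: [4]
LOAD_FAST a → push -1. Stack: [4, -1]
BINARY_OP * → 4 * -1 = -4. Stack: [-4]
STORE_FAST u → u=-4. Stack: []
LOAD_FAST_LOAD_FAST u,u → push -4,-4. Stack: [-4, -4]
BINARY_OP // → -4 // -4 = 1. Stack: [1]
STORE_FAST n → n=1. Stack: []
LOAD_FAST_LOAD_FAST a,n → push -1,1. Stack: [-1, 1]
COMPARE_OP bool(>) → -1 vs 1 = False. Stack: [False]
POP_JUMP_IF_FALSE → pop False; jump. Stack: []
LOAD_FAST u → push -4. Stack: [-4]
LOAD_CONST → push 4. Stack: [-4, 4]
BINARY_OP << → -4 << 4 = -64. Stack: [-64]
LOAD_CONST → push 4. Stack: [-64, 4]
BINARY_OP >> → -64 >> 4 = -4. Stack: [-4]
STORE_FAST q → q=-4. Stack: []
LOAD_FAST q → push -4. Stack: [-4]
RETURN_VALUE → return -4.

-4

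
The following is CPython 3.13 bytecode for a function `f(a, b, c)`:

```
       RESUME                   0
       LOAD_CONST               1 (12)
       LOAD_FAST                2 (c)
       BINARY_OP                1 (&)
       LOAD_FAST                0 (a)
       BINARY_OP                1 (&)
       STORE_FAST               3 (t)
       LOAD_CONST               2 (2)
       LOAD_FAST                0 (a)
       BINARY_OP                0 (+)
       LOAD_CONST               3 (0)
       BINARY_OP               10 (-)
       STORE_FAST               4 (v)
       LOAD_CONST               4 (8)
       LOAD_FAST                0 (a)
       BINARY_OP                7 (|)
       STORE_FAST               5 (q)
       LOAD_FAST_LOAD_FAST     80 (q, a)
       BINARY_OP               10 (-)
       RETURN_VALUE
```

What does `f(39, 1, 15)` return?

8

LOAD_CONST → push 12. Stack: [12]
LOAD_FAST c → push 15. Stack: [12, 15]
BINARY_OP & → 12 & 15 = 12. Stack: [12]
LOAD_FAST a → push 39. Stack: [12, 39]
BINARY_OP & → 12 & 39 = 4. Stack: [4]
STORE_FAST t → t=4. Stack: []
LOAD_CONST → push 2. Stack: [2]
LOAD_FAST a → push 39. Stack: [2, 39]
BINARY_OP + → 2 + 39 = 41. Stack: [41]
LOAD_CONST → push 0. Stack: [41, 0]
BINARY_OP - → 41 - 0 = 41. Stack: [41]
STORE_FAST v → v=41. Stack: []
LOAD_CONST → push 8. Stack: [8]
LOAD_FAST a → push 39. Stack: [8, 39]
BINARY_OP | → 8 | 39 = 47. Stack: [47]
STORE_FAST q → q=47. Stack: []
LOAD_FAST_LOAD_FAST q,a → push 47,39. Stack: [47, 39]
BINARY_OP - → 47 - 39 = 8. Stack: [8]
RETURN_VALUE → return 8.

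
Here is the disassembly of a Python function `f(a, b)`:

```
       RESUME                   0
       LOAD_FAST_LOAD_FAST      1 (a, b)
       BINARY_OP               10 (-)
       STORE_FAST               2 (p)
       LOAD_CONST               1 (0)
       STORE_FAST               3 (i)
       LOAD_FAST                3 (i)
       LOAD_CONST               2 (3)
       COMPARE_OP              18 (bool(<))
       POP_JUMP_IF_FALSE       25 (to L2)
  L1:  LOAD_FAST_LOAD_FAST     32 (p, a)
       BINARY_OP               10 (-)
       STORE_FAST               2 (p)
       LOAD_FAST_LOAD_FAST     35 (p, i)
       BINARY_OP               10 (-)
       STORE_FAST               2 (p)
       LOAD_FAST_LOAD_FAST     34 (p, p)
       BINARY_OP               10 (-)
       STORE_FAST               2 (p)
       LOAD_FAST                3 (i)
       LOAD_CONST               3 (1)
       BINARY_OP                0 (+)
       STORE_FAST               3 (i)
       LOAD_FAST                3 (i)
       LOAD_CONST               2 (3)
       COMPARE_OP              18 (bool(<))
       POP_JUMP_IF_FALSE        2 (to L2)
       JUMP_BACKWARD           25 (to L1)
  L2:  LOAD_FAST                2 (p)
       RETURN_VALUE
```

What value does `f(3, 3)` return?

0

LOAD_FAST_LOAD_FAST a,b → push 3,3. Stack: [3, 3]
BINARY_OP - → 3 - 3 = 0. Stack: [0]
STORE_FAST p → p=0. Stack: []
LOAD_CONST → push 0. Stack: [0]
STORE_FAST i → i=0. Stack: []
LOAD_FAST i → push 0. Stack: [0]
LOAD_CONST → push 3. Stack: [0, 3]
COMPARE_OP bool(<) → 0 vs 3 = True. Stack: [True]
POP_JUMP_IF_FALSE → pop True; no jump. Stack: []
LOAD_FAST_LOAD_FAST p,a → push 0,3. Stack: [0, 3]
BINARY_OP - → 0 - 3 = -3. Stack: [-3]
STORE_FAST p → p=-3. Stack: []
LOAD_FAST_LOAD_FAST p,i → push -3,0. Stack: [-3, 0]
BINARY_OP - → -3 - 0 = -3. Stack: [-3]
STORE_FAST p → p=-3. Stack: []
LOAD_FAST_LOAD_FAST p,p → push -3,-3. Stack: [-3, -3]
BINARY_OP - → -3 - -3 = 0. Stack: [0]
STORE_FAST p → p=0. Stack: []
LOAD_FAST i → push 0. Stack: [0]
LOAD_CONST → push 1. Stack: [0, 1]
BINARY_OP + → 0 + 1 = 1. Stack: [1]
STORE_FAST i → i=1. Stack: []
LOAD_FAST i → push 1. Stack: [1]
LOAD_CONST → push 3. Stack: [1, 3]
COMPARE_OP bool(<) → 1 vs 3 = True. Stack: [True]
POP_JUMP_IF_FALSE → pop True; no jump. Stack: []
LOAD_FAST_LOAD_FAST p,a → push 0,3. Stack: [0, 3]
BINARY_OP - → 0 - 3 = -3. Stack: [-3]
STORE_FAST p → p=-3. Stack: []
LOAD_FAST_LOAD_FAST p,i → push -3,1. Stack: [-3, 1]
BINARY_OP - → -3 - 1 = -4. Stack: [-4]
STORE_FAST p → p=-4. Stack: []
LOAD_FAST_LOAD_FAST p,p → push -4,-4. Stack: [-4, -4]
BINARY_OP - → -4 - -4 = 0. Stack: [0]
STORE_FAST p → p=0. Stack: []
LOAD_FAST i → push 1. Stack: [1]
LOAD_CONST → push 1. Stack: [1, 1]
BINARY_OP + → 1 + 1 = 2. Stack: [2]
STORE_FAST i → i=2. Stack: []
LOAD_FAST i → push 2. Stack: [2]
LOAD_CONST → push 3. Stack: [2, 3]
COMPARE_OP bool(<) → 2 vs 3 = True. Stack: [True]
POP_JUMP_IF_FALSE → pop True; no jump. Stack: []
LOAD_FAST_LOAD_FAST p,a → push 0,3. Stack: [0, 3]
BINARY_OP - → 0 - 3 = -3. Stack: [-3]
STORE_FAST p → p=-3. Stack: []
LOAD_FAST_LOAD_FAST p,i → push -3,2. Stack: [-3, 2]
BINARY_OP - → -3 - 2 = -5. Stack: [-5]
STORE_FAST p → p=-5. Stack: []
LOAD_FAST_LOAD_FAST p,p → push -5,-5. Stack: [-5, -5]
BINARY_OP - → -5 - -5 = 0. Stack: [0]
STORE_FAST p → p=0. Stack: []
LOAD_FAST i → push 2. Stack: [2]
LOAD_CONST → push 1. Stack: [2, 1]
BINARY_OP + → 2 + 1 = 3. Stack: [3]
STORE_FAST i → i=3. Stack: []
LOAD_FAST i → push 3. Stack: [3]
LOAD_CONST → push 3. Stack: [3, 3]
COMPARE_OP bool(<) → 3 vs 3 = False. Stack: [False]
POP_JUMP_IF_FALSE → pop False; jump. Stack: []
LOAD_FAST p → push 0. Stack: [0]
RETURN_VALUE → return 0.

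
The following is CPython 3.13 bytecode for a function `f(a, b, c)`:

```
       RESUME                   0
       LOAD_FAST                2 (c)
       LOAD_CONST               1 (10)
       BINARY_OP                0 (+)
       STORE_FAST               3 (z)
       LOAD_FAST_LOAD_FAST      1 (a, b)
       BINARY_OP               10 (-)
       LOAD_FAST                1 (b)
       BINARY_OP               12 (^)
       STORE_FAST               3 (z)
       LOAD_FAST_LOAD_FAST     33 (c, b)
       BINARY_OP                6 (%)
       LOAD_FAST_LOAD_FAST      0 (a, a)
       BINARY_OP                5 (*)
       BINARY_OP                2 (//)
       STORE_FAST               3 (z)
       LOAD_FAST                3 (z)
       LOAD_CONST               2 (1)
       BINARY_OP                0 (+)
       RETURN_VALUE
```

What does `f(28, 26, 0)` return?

LOAD_FAST c → push 0. Stack: [0]
LOAD_CONST → push 10. Stack: [0, 10]
BINARY_OP + → 0 + 10 = 10. Stack: [10]
STORE_FAST z → z=10. Stack: []
LOAD_FAST_LOAD_FAST a,b → push 28,26. Stack: [28, 26]
BINARY_OP - → 28 - 26 = 2. Stack: [2]
LOAD_FAST b → push 26. Stack: [2, 26]
BINARY_OP ^ → 2 ^ 26 = 24. Stack: [24]
STORE_FAST z → z=24. Stack: []
LOAD_FAST_LOAD_FAST c,b → push 0,26. Stack: [0, 26]
BINARY_OP % → 0 % 26 = 0. Stack: [0]
LOAD_FAST_LOAD_FAST a,a → push 28,28. Stack: [0, 28, 28]
BINARY_OP * → 28 * 28 = 784. Stack: [0, 784]
BINARY_OP // → 0 // 784 = 0. Stack: [0]
STORE_FAST z → z=0. Stack: []
LOAD_FAST z → push 0. Stack: [0]
LOAD_CONST → push 1. Stack: [0, 1]
BINARY_OP + → 0 + 1 = 1. Stack: [1]
RETURN_VALUE → return 1.

1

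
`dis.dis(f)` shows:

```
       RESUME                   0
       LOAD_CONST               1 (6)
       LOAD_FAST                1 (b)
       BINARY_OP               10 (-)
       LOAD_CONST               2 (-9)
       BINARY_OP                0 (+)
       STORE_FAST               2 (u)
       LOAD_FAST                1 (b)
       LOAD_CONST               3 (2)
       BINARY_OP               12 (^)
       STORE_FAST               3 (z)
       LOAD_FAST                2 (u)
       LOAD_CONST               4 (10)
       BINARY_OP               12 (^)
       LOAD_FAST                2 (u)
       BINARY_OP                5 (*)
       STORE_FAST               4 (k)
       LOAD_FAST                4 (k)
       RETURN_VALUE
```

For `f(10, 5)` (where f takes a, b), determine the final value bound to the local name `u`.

LOAD_CONST → push 6. Stack: [6]
LOAD_FAST b → push 5. Stack: [6, 5]
BINARY_OP - → 6 - 5 = 1. Stack: [1]
LOAD_CONST → push -9. Stack: [1, -9]
BINARY_OP + → 1 + -9 = -8. Stack: [-8]
STORE_FAST u → u=-8. Stack: []
LOAD_FAST b → push 5. Stack: [5]
LOAD_CONST → push 2. Stack: [5, 2]
BINARY_OP ^ → 5 ^ 2 = 7. Stack: [7]
STORE_FAST z → z=7. Stack: []
LOAD_FAST u → push -8. Stack: [-8]
LOAD_CONST → push 10. Stack: [-8, 10]
BINARY_OP ^ → -8 ^ 10 = -14. Stack: [-14]
LOAD_FAST u → push -8. Stack: [-14, -8]
BINARY_OP * → -14 * -8 = 112. Stack: [112]
STORE_FAST k → k=112. Stack: []
LOAD_FAST k → push 112. Stack: [112]
RETURN_VALUE → return 112.

-8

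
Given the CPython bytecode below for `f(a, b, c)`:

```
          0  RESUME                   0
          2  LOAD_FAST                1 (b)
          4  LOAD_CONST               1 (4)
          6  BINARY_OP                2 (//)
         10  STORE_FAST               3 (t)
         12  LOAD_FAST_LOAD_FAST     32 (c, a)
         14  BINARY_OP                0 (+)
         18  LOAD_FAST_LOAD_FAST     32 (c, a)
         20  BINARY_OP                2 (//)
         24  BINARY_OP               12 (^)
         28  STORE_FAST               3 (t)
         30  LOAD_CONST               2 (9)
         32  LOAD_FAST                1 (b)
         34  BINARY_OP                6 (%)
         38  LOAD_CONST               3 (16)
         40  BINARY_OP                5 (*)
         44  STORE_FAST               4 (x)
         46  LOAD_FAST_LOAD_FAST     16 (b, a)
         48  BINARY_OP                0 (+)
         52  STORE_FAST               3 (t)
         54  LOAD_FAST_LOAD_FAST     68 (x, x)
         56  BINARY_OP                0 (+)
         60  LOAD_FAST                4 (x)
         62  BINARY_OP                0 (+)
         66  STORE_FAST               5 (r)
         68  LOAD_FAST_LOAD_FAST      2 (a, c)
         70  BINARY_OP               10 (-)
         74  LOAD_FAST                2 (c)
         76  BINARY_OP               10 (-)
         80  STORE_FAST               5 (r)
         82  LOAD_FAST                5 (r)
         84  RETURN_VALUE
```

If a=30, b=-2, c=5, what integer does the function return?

LOAD_FAST b → push -2. Stack: [-2]
LOAD_CONST → push 4. Stack: [-2, 4]
BINARY_OP // → -2 // 4 = -1. Stack: [-1]
STORE_FAST t → t=-1. Stack: []
LOAD_FAST_LOAD_FAST c,a → push 5,30. Stack: [5, 30]
BINARY_OP + → 5 + 30 = 35. Stack: [35]
LOAD_FAST_LOAD_FAST c,a → push 5,30. Stack: [35, 5, 30]
BINARY_OP // → 5 // 30 = 0. Stack: [35, 0]
BINARY_OP ^ → 35 ^ 0 = 35. Stack: [35]
STORE_FAST t → t=35. Stack: []
LOAD_CONST → push 9. Stack: [9]
LOAD_FAST b → push -2. Stack: [9, -2]
BINARY_OP % → 9 % -2 = -1. Stack: [-1]
LOAD_CONST → push 16. Stack: [-1, 16]
BINARY_OP * → -1 * 16 = -16. Stack: [-16]
STORE_FAST x → x=-16. Stack: []
LOAD_FAST_LOAD_FAST b,a → push -2,30. Stack: [-2, 30]
BINARY_OP + → -2 + 30 = 28. Stack: [28]
STORE_FAST t → t=28. Stack: []
LOAD_FAST_LOAD_FAST x,x → push -16,-16. Stack: [-16, -16]
BINARY_OP + → -16 + -16 = -32. Stack: [-32]
LOAD_FAST x → push -16. Stack: [-32, -16]
BINARY_OP + → -32 + -16 = -48. Stack: [-48]
STORE_FAST r → r=-48. Stack: []
LOAD_FAST_LOAD_FAST a,c → push 30,5. Stack: [30, 5]
BINARY_OP - → 30 - 5 = 25. Stack: [25]
LOAD_FAST c → push 5. Stack: [25, 5]
BINARY_OP - → 25 - 5 = 20. Stack: [20]
STORE_FAST r → r=20. Stack: []
LOAD_FAST r → push 20. Stack: [20]
RETURN_VALUE → return 20.

20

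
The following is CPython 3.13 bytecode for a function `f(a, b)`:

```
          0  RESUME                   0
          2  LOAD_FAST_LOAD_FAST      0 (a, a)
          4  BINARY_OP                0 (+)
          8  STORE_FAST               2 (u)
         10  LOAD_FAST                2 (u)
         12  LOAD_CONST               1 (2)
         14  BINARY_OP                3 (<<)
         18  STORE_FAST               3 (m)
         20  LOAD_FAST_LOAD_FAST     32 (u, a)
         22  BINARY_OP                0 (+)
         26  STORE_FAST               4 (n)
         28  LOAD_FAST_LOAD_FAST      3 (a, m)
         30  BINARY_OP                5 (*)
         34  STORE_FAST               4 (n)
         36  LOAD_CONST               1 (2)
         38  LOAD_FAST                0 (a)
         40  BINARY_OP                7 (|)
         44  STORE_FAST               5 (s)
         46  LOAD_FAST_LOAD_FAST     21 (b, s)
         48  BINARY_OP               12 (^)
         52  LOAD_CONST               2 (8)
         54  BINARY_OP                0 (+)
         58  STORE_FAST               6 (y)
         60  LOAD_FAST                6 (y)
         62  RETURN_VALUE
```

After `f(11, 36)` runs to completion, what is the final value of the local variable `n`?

968

LOAD_FAST_LOAD_FAST a,a → push 11,11. Stack: [11, 11]
BINARY_OP + → 11 + 11 = 22. Stack: [22]
STORE_FAST u → u=22. Stack: []
LOAD_FAST u → push 22. Stack: [22]
LOAD_CONST → push 2. Stack: [22, 2]
BINARY_OP << → 22 << 2 = 88. Stack: [88]
STORE_FAST m → m=88. Stack: []
LOAD_FAST_LOAD_FAST u,a → push 22,11. Stack: [22, 11]
BINARY_OP + → 22 + 11 = 33. Stack: [33]
STORE_FAST n → n=33. Stack: []
LOAD_FAST_LOAD_FAST a,m → push 11,88. Stack: [11, 88]
BINARY_OP * → 11 * 88 = 968. Stack: [968]
STORE_FAST n → n=968. Stack: []
LOAD_CONST → push 2. Stack: [2]
LOAD_FAST a → push 11. Stack: [2, 11]
BINARY_OP | → 2 | 11 = 11. Stack: [11]
STORE_FAST s → s=11. Stack: []
LOAD_FAST_LOAD_FAST b,s → push 36,11. Stack: [36, 11]
BINARY_OP ^ → 36 ^ 11 = 47. Stack: [47]
LOAD_CONST → push 8. Stack: [47, 8]
BINARY_OP + → 47 + 8 = 55. Stack: [55]
STORE_FAST y → y=55. Stack: []
LOAD_FAST y → push 55. Stack: [55]
RETURN_VALUE → return 55.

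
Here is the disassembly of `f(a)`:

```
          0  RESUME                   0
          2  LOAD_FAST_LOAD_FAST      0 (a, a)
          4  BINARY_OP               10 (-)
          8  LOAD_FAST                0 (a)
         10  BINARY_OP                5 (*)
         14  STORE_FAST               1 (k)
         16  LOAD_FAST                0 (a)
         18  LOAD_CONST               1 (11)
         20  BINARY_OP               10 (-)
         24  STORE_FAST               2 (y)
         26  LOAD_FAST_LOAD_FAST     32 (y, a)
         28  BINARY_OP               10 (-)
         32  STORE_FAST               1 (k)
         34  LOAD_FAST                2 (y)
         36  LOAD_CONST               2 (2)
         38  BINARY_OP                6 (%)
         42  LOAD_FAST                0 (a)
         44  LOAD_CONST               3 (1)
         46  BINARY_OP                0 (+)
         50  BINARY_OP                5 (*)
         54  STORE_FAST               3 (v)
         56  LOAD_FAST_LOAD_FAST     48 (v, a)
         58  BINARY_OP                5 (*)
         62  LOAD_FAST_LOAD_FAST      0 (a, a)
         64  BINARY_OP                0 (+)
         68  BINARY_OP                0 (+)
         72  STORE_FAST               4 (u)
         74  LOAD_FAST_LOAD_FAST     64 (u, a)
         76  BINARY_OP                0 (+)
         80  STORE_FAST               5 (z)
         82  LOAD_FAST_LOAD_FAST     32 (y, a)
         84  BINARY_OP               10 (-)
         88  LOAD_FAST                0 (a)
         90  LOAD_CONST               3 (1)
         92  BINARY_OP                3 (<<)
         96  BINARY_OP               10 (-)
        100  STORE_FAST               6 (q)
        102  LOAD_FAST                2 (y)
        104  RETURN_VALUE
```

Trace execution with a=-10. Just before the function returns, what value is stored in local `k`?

LOAD_FAST_LOAD_FAST a,a → push -10,-10. Stack: [-10, -10]
BINARY_OP - → -10 - -10 = 0. Stack: [0]
LOAD_FAST a → push -10. Stack: [0, -10]
BINARY_OP * → 0 * -10 = 0. Stack: [0]
STORE_FAST k → k=0. Stack: []
LOAD_FAST a → push -10. Stack: [-10]
LOAD_CONST → push 11. Stack: [-10, 11]
BINARY_OP - → -10 - 11 = -21. Stack: [-21]
STORE_FAST y → y=-21. Stack: []
LOAD_FAST_LOAD_FAST y,a → push -21,-10. Stack: [-21, -10]
BINARY_OP - → -21 - -10 = -11. Stack: [-11]
STORE_FAST k → k=-11. Stack: []
LOAD_FAST y → push -21. Stack: [-21]
LOAD_CONST → push 2. Stack: [-21, 2]
BINARY_OP % → -21 % 2 = 1. Stack: [1]
LOAD_FAST a → push -10. Stack: [1, -10]
LOAD_CONST → push 1. Stack: [1, -10, 1]
BINARY_OP + → -10 + 1 = -9. Stack: [1, -9]
BINARY_OP * → 1 * -9 = -9. Stack: [-9]
STORE_FAST v → v=-9. Stack: []
LOAD_FAST_LOAD_FAST v,a → push -9,-10. Stack: [-9, -10]
BINARY_OP * → -9 * -10 = 90. Stack: [90]
LOAD_FAST_LOAD_FAST a,a → push -10,-10. Stack: [90, -10, -10]
BINARY_OP + → -10 + -10 = -20. Stack: [90, -20]
BINARY_OP + → 90 + -20 = 70. Stack: [70]
STORE_FAST u → u=70. Stack: []
LOAD_FAST_LOAD_FAST u,a → push 70,-10. Stack: [70, -10]
BINARY_OP + → 70 + -10 = 60. Stack: [60]
STORE_FAST z → z=60. Stack: []
LOAD_FAST_LOAD_FAST y,a → push -21,-10. Stack: [-21, -10]
BINARY_OP - → -21 - -10 = -11. Stack: [-11]
LOAD_FAST a → push -10. Stack: [-11, -10]
LOAD_CONST → push 1. Stack: [-11, -10, 1]
BINARY_OP << → -10 << 1 = -20. Stack: [-11, -20]
BINARY_OP - → -11 - -20 = 9. Stack: [9]
STORE_FAST q → q=9. Stack: []
LOAD_FAST y → push -21. Stack: [-21]
RETURN_VALUE → return -21.

-11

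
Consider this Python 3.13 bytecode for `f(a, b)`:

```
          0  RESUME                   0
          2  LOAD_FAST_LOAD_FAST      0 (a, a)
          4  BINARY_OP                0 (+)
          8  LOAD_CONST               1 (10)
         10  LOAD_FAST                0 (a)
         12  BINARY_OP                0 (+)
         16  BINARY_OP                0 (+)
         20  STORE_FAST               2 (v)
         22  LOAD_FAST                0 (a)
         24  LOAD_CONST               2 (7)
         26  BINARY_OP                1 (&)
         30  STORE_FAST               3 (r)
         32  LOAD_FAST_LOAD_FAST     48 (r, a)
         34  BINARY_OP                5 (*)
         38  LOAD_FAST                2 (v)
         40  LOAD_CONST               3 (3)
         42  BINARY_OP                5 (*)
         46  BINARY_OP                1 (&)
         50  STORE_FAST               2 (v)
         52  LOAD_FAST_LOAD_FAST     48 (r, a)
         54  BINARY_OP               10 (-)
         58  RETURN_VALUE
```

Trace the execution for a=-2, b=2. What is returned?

8

LOAD_FAST_LOAD_FAST a,a → push -2,-2. Stack: [-2, -2]
BINARY_OP + → -2 + -2 = -4. Stack: [-4]
LOAD_CONST → push 10. Stack: [-4, 10]
LOAD_FAST a → push -2. Stack: [-4, 10, -2]
BINARY_OP + → 10 + -2 = 8. Stack: [-4, 8]
BINARY_OP + → -4 + 8 = 4. Stack: [4]
STORE_FAST v → v=4. Stack: []
LOAD_FAST a → push -2. Stack: [-2]
LOAD_CONST → push 7. Stack: [-2, 7]
BINARY_OP & → -2 & 7 = 6. Stack: [6]
STORE_FAST r → r=6. Stack: []
LOAD_FAST_LOAD_FAST r,a → push 6,-2. Stack: [6, -2]
BINARY_OP * → 6 * -2 = -12. Stack: [-12]
LOAD_FAST v → push 4. Stack: [-12, 4]
LOAD_CONST → push 3. Stack: [-12, 4, 3]
BINARY_OP * → 4 * 3 = 12. Stack: [-12, 12]
BINARY_OP & → -12 & 12 = 4. Stack: [4]
STORE_FAST v → v=4. Stack: []
LOAD_FAST_LOAD_FAST r,a → push 6,-2. Stack: [6, -2]
BINARY_OP - → 6 - -2 = 8. Stack: [8]
RETURN_VALUE → return 8.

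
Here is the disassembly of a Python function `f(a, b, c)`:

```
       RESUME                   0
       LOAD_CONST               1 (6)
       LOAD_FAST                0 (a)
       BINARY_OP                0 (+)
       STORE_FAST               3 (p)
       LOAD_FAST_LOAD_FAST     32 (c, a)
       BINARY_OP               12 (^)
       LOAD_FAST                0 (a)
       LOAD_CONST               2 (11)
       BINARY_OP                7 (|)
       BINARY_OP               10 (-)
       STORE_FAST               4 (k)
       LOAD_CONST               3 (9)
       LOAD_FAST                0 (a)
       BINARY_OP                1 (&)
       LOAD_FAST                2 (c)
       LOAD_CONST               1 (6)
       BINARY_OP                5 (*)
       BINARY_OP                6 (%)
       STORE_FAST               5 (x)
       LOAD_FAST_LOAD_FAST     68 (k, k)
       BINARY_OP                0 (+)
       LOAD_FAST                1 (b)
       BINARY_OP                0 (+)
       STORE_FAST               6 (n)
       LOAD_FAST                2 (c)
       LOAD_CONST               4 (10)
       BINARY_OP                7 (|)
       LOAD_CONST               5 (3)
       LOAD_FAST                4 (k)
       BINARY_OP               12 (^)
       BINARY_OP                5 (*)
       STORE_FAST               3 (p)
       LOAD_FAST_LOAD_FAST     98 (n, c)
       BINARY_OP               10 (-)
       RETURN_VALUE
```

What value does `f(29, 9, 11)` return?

LOAD_CONST → push 6. Stack: [6]
LOAD_FAST a → push 29. Stack: [6, 29]
BINARY_OP + → 6 + 29 = 35. Stack: [35]
STORE_FAST p → p=35. Stack: []
LOAD_FAST_LOAD_FAST c,a → push 11,29. Stack: [11, 29]
BINARY_OP ^ → 11 ^ 29 = 22. Stack: [22]
LOAD_FAST a → push 29. Stack: [22, 29]
LOAD_CONST → push 11. Stack: [22, 29, 11]
BINARY_OP | → 29 | 11 = 31. Stack: [22, 31]
BINARY_OP - → 22 - 31 = -9. Stack: [-9]
STORE_FAST k → k=-9. Stack: []
LOAD_CONST → push 9. Stack: [9]
LOAD_FAST a → push 29. Stack: [9, 29]
BINARY_OP & → 9 & 29 = 9. Stack: [9]
LOAD_FAST c → push 11. Stack: [9, 11]
LOAD_CONST → push 6. Stack: [9, 11, 6]
BINARY_OP * → 11 * 6 = 66. Stack: [9, 66]
BINARY_OP % → 9 % 66 = 9. Stack: [9]
STORE_FAST x → x=9. Stack: []
LOAD_FAST_LOAD_FAST k,k → push -9,-9. Stack: [-9, -9]
BINARY_OP + → -9 + -9 = -18. Stack: [-18]
LOAD_FAST b → push 9. Stack: [-18, 9]
BINARY_OP + → -18 + 9 = -9. Stack: [-9]
STORE_FAST n → n=-9. Stack: []
LOAD_FAST c → push 11. Stack: [11]
LOAD_CONST → push 10. Stack: [11, 10]
BINARY_OP | → 11 | 10 = 11. Stack: [11]
LOAD_CONST → push 3. Stack: [11, 3]
LOAD_FAST k → push -9. Stack: [11, 3, -9]
BINARY_OP ^ → 3 ^ -9 = -12. Stack: [11, -12]
BINARY_OP * → 11 * -12 = -132. Stack: [-132]
STORE_FAST p → p=-132. Stack: []
LOAD_FAST_LOAD_FAST n,c → push -9,11. Stack: [-9, 11]
BINARY_OP - → -9 - 11 = -20. Stack: [-20]
RETURN_VALUE → return -20.

-20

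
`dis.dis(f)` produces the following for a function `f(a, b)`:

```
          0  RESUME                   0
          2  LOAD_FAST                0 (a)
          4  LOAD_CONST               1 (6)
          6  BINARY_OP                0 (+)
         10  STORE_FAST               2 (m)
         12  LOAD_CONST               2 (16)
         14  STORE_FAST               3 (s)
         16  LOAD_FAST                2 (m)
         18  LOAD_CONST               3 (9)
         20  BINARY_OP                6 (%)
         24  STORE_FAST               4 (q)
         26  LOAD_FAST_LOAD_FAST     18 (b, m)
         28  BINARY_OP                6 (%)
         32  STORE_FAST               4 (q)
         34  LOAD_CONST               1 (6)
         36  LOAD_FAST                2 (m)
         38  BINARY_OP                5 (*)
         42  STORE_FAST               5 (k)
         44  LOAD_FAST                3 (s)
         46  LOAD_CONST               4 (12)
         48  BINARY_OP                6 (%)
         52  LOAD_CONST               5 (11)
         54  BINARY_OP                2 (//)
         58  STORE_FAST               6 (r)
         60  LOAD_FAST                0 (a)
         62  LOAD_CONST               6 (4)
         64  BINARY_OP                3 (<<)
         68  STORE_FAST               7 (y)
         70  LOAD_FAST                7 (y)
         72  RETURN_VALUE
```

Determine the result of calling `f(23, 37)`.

LOAD_FAST a → push 23. Stack: [23]
LOAD_CONST → push 6. Stack: [23, 6]
BINARY_OP + → 23 + 6 = 29. Stack: [29]
STORE_FAST m → m=29. Stack: []
LOAD_CONST → push 16. Stack: [16]
STORE_FAST s → s=16. Stack: []
LOAD_FAST m → push 29. Stack: [29]
LOAD_CONST → push 9. Stack: [29, 9]
BINARY_OP % → 29 % 9 = 2. Stack: [2]
STORE_FAST q → q=2. Stack: []
LOAD_FAST_LOAD_FAST b,m → push 37,29. Stack: [37, 29]
BINARY_OP % → 37 % 29 = 8. Stack: [8]
STORE_FAST q → q=8. Stack: []
LOAD_CONST → push 6. Stack: [6]
LOAD_FAST m → push 29. Stack: [6, 29]
BINARY_OP * → 6 * 29 = 174. Stack: [174]
STORE_FAST k → k=174. Stack: []
LOAD_FAST s → push 16. Stack: [16]
LOAD_CONST → push 12. Stack: [16, 12]
BINARY_OP % → 16 % 12 = 4. Stack: [4]
LOAD_CONST → push 11. Stack: [4, 11]
BINARY_OP // → 4 // 11 = 0. Stack: [0]
STORE_FAST r → r=0. Stack: []
LOAD_FAST a → push 23. Stack: [23]
LOAD_CONST → push 4. Stack: [23, 4]
BINARY_OP << → 23 << 4 = 368. Stack: [368]
STORE_FAST y → y=368. Stack: []
LOAD_FAST y → push 368. Stack: [368]
RETURN_VALUE → return 368.

368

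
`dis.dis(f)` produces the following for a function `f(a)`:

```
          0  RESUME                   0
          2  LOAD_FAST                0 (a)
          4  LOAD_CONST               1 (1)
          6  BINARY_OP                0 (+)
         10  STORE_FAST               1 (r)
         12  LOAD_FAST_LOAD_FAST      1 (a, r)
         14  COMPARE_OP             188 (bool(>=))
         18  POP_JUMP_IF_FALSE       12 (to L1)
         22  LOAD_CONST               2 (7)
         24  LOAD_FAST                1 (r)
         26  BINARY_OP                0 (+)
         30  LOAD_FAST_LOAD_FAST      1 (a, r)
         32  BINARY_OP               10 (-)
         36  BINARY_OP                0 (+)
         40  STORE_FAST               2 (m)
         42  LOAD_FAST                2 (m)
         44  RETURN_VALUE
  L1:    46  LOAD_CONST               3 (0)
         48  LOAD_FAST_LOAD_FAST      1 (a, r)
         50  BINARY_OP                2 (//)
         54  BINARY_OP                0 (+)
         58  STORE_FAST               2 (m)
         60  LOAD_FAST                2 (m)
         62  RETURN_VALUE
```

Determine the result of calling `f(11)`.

0

LOAD_FAST a → push 11. Stack: [11]
LOAD_CONST → push 1. Stack: [11, 1]
BINARY_OP + → 11 + 1 = 12. Stack: [12]
STORE_FAST r → r=12. Stack: []
LOAD_FAST_LOAD_FAST a,r → push 11,12. Stack: [11, 12]
COMPARE_OP bool(>=) → 11 vs 12 = False. Stack: [False]
POP_JUMP_IF_FALSE → pop False; jump. Stack: []
LOAD_CONST → push 0. Stack: [0]
LOAD_FAST_LOAD_FAST a,r → push 11,12. Stack: [0, 11, 12]
BINARY_OP // → 11 // 12 = 0. Stack: [0, 0]
BINARY_OP + → 0 + 0 = 0. Stack: [0]
STORE_FAST m → m=0. Stack: []
LOAD_FAST m → push 0. Stack: [0]
RETURN_VALUE → return 0.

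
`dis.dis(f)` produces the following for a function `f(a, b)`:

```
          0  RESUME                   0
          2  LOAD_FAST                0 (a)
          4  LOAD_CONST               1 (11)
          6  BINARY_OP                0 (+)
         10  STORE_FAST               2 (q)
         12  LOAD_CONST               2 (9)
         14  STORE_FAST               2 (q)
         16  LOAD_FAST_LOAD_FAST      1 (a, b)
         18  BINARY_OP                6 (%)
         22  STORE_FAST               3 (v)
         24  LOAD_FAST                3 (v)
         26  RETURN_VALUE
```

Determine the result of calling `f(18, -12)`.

-6

LOAD_FAST a → push 18. Stack: [18]
LOAD_CONST → push 11. Stack: [18, 11]
BINARY_OP + → 18 + 11 = 29. Stack: [29]
STORE_FAST q → q=29. Stack: []
LOAD_CONST → push 9. Stack: [9]
STORE_FAST q → q=9. Stack: []
LOAD_FAST_LOAD_FAST a,b → push 18,-12. Stack: [18, -12]
BINARY_OP % → 18 % -12 = -6. Stack: [-6]
STORE_FAST v → v=-6. Stack: []
LOAD_FAST v → push -6. Stack: [-6]
RETURN_VALUE → return -6.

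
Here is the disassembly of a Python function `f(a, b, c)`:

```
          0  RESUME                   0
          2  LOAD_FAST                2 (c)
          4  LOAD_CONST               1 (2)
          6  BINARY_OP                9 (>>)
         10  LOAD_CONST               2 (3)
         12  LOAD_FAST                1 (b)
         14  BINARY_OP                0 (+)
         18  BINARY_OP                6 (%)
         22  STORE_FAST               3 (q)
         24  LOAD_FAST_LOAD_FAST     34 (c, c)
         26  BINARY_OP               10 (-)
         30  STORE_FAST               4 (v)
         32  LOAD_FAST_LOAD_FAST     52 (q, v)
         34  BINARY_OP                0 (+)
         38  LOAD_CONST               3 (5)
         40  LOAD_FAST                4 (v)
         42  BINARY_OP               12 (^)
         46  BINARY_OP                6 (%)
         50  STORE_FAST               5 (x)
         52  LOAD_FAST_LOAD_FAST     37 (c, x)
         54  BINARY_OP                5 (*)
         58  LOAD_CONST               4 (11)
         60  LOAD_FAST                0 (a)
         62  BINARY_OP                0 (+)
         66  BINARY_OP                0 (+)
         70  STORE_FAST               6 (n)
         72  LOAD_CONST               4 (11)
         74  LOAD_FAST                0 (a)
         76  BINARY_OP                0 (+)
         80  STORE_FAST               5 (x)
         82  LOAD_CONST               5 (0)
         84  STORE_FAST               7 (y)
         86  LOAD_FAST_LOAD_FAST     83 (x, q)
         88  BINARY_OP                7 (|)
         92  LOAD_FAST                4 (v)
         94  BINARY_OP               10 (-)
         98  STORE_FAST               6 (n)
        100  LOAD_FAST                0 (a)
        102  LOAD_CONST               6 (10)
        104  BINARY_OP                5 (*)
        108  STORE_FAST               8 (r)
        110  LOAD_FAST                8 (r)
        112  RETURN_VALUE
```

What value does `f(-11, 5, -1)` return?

LOAD_FAST c → push -1. Stack: [-1]
LOAD_CONST → push 2. Stack: [-1, 2]
BINARY_OP >> → -1 >> 2 = -1. Stack: [-1]
LOAD_CONST → push 3. Stack: [-1, 3]
LOAD_FAST b → push 5. Stack: [-1, 3, 5]
BINARY_OP + → 3 + 5 = 8. Stack: [-1, 8]
BINARY_OP % → -1 % 8 = 7. Stack: [7]
STORE_FAST q → q=7. Stack: []
LOAD_FAST_LOAD_FAST c,c → push -1,-1. Stack: [-1, -1]
BINARY_OP - → -1 - -1 = 0. Stack: [0]
STORE_FAST v → v=0. Stack: []
LOAD_FAST_LOAD_FAST q,v → push 7,0. Stack: [7, 0]
BINARY_OP + → 7 + 0 = 7. Stack: [7]
LOAD_CONST → push 5. Stack: [7, 5]
LOAD_FAST v → push 0. Stack: [7, 5, 0]
BINARY_OP ^ → 5 ^ 0 = 5. Stack: [7, 5]
BINARY_OP % → 7 % 5 = 2. Stack: [2]
STORE_FAST x → x=2. Stack: []
LOAD_FAST_LOAD_FAST c,x → push -1,2. Stack: [-1, 2]
BINARY_OP * → -1 * 2 = -2. Stack: [-2]
LOAD_CONST → push 11. Stack: [-2, 11]
LOAD_FAST a → push -11. Stack: [-2, 11, -11]
BINARY_OP + → 11 + -11 = 0. Stack: [-2, 0]
BINARY_OP + → -2 + 0 = -2. Stack: [-2]
STORE_FAST n → n=-2. Stack: []
LOAD_CONST → push 11. Stack: [11]
LOAD_FAST a → push -11. Stack: [11, -11]
BINARY_OP + → 11 + -11 = 0. Stack: [0]
STORE_FAST x → x=0. Stack: []
LOAD_CONST → push 0. Stack: [0]
STORE_FAST y → y=0. Stack: []
LOAD_FAST_LOAD_FAST x,q → push 0,7. Stack: [0, 7]
BINARY_OP | → 0 | 7 = 7. Stack: [7]
LOAD_FAST v → push 0. Stack: [7, 0]
BINARY_OP - → 7 - 0 = 7. Stack: [7]
STORE_FAST n → n=7. Stack: []
LOAD_FAST a → push -11. Stack: [-11]
LOAD_CONST → push 10. Stack: [-11, 10]
BINARY_OP * → -11 * 10 = -110. Stack: [-110]
STORE_FAST r → r=-110. Stack: []
LOAD_FAST r → push -110. Stack: [-110]
RETURN_VALUE → return -110.

-110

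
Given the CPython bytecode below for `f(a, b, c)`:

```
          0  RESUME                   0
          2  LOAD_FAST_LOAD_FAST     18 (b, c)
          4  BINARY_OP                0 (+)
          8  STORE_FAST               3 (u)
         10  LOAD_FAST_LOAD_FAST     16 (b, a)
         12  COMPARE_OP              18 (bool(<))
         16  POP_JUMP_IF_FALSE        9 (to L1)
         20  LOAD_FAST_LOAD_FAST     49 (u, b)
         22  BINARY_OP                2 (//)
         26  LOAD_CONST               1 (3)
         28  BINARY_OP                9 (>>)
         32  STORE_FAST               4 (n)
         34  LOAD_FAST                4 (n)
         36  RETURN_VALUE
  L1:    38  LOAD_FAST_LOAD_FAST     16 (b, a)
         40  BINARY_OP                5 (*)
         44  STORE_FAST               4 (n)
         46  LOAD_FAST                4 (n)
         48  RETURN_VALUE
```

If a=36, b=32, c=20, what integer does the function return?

0

LOAD_FAST_LOAD_FAST b,c → push 32,20. Stack: [32, 20]
BINARY_OP + → 32 + 20 = 52. Stack: [52]
STORE_FAST u → u=52. Stack: []
LOAD_FAST_LOAD_FAST b,a → push 32,36. Stack: [32, 36]
COMPARE_OP bool(<) → 32 vs 36 = True. Stack: [True]
POP_JUMP_IF_FALSE → pop True; no jump. Stack: []
LOAD_FAST_LOAD_FAST u,b → push 52,32. Stack: [52, 32]
BINARY_OP // → 52 // 32 = 1. Stack: [1]
LOAD_CONST → push 3. Stack: [1, 3]
BINARY_OP >> → 1 >> 3 = 0. Stack: [0]
STORE_FAST n → n=0. Stack: []
LOAD_FAST n → push 0. Stack: [0]
RETURN_VALUE → return 0.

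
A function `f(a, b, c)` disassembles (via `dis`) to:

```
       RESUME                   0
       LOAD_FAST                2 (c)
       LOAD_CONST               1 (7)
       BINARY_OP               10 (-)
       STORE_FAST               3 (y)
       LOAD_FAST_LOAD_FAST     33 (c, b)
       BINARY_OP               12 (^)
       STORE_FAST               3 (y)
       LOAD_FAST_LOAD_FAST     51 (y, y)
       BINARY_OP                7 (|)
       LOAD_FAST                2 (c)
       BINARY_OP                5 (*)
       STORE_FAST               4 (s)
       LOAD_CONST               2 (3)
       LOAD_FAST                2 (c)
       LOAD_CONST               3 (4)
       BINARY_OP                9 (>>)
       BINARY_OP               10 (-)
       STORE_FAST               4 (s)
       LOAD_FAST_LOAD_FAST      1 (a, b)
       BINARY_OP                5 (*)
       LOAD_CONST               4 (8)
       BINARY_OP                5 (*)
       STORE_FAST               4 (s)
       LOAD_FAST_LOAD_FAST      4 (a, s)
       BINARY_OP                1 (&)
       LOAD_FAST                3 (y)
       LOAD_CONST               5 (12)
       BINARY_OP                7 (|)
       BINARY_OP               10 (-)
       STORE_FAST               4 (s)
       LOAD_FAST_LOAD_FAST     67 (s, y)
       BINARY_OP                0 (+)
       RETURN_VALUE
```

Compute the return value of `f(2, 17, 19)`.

LOAD_FAST c → push 19. Stack: [19]
LOAD_CONST → push 7. Stack: [19, 7]
BINARY_OP - → 19 - 7 = 12. Stack: [12]
STORE_FAST y → y=12. Stack: []
LOAD_FAST_LOAD_FAST c,b → push 19,17. Stack: [19, 17]
BINARY_OP ^ → 19 ^ 17 = 2. Stack: [2]
STORE_FAST y → y=2. Stack: []
LOAD_FAST_LOAD_FAST y,y → push 2,2. Stack: [2, 2]
BINARY_OP | → 2 | 2 = 2. Stack: [2]
LOAD_FAST c → push 19. Stack: [2, 19]
BINARY_OP * → 2 * 19 = 38. Stack: [38]
STORE_FAST s → s=38. Stack: []
LOAD_CONST → push 3. Stack: [3]
LOAD_FAST c → push 19. Stack: [3, 19]
LOAD_CONST → push 4. Stack: [3, 19, 4]
BINARY_OP >> → 19 >> 4 = 1. Stack: [3, 1]
BINARY_OP - → 3 - 1 = 2. Stack: [2]
STORE_FAST s → s=2. Stack: []
LOAD_FAST_LOAD_FAST a,b → push 2,17. Stack: [2, 17]
BINARY_OP * → 2 * 17 = 34. Stack: [34]
LOAD_CONST → push 8. Stack: [34, 8]
BINARY_OP * → 34 * 8 = 272. Stack: [272]
STORE_FAST s → s=272. Stack: []
LOAD_FAST_LOAD_FAST a,s → push 2,272. Stack: [2, 272]
BINARY_OP & → 2 & 272 = 0. Stack: [0]
LOAD_FAST y → push 2. Stack: [0, 2]
LOAD_CONST → push 12. Stack: [0, 2, 12]
BINARY_OP | → 2 | 12 = 14. Stack: [0, 14]
BINARY_OP - → 0 - 14 = -14. Stack: [-14]
STORE_FAST s → s=-14. Stack: []
LOAD_FAST_LOAD_FAST s,y → push -14,2. Stack: [-14, 2]
BINARY_OP + → -14 + 2 = -12. Stack: [-12]
RETURN_VALUE → return -12.

-12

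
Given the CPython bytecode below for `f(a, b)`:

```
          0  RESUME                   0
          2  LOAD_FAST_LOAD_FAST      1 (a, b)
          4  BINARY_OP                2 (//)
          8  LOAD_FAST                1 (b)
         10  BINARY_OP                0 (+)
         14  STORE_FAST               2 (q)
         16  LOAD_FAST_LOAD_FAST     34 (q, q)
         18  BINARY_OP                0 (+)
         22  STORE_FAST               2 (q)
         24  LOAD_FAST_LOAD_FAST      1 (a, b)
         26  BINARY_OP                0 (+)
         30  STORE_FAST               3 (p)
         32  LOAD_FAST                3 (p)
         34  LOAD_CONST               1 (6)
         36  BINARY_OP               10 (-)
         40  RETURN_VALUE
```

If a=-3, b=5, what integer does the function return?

LOAD_FAST_LOAD_FAST a,b → push -3,5. Stack: [-3, 5]
BINARY_OP // → -3 // 5 = -1. Stack: [-1]
LOAD_FAST b → push 5. Stack: [-1, 5]
BINARY_OP + → -1 + 5 = 4. Stack: [4]
STORE_FAST q → q=4. Stack: []
LOAD_FAST_LOAD_FAST q,q → push 4,4. Stack: [4, 4]
BINARY_OP + → 4 + 4 = 8. Stack: [8]
STORE_FAST q → q=8. Stack: []
LOAD_FAST_LOAD_FAST a,b → push -3,5. Stack: [-3, 5]
BINARY_OP + → -3 + 5 = 2. Stack: [2]
STORE_FAST p → p=2. Stack: []
LOAD_FAST p → push 2. Stack: [2]
LOAD_CONST → push 6. Stack: [2, 6]
BINARY_OP - → 2 - 6 = -4. Stack: [-4]
RETURN_VALUE → return -4.

-4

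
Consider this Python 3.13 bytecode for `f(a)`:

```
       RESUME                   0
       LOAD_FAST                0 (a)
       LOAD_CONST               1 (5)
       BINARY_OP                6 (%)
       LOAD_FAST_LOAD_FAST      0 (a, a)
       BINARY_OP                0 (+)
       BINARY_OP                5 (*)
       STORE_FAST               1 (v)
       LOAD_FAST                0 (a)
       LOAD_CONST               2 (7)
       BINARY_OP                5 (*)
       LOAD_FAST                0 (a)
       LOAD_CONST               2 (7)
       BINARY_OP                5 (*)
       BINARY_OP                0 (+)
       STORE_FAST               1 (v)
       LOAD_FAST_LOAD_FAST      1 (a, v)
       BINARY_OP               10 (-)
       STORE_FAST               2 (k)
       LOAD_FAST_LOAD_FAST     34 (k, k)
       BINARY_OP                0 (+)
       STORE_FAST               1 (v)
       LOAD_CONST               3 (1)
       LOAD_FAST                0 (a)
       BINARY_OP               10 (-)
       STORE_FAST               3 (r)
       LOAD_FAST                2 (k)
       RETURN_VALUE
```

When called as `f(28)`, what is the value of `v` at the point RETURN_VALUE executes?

-728

LOAD_FAST a → push 28. Stack: [28]
LOAD_CONST → push 5. Stack: [28, 5]
BINARY_OP % → 28 % 5 = 3. Stack: [3]
LOAD_FAST_LOAD_FAST a,a → push 28,28. Stack: [3, 28, 28]
BINARY_OP + → 28 + 28 = 56. Stack: [3, 56]
BINARY_OP * → 3 * 56 = 168. Stack: [168]
STORE_FAST v → v=168. Stack: []
LOAD_FAST a → push 28. Stack: [28]
LOAD_CONST → push 7. Stack: [28, 7]
BINARY_OP * → 28 * 7 = 196. Stack: [196]
LOAD_FAST a → push 28. Stack: [196, 28]
LOAD_CONST → push 7. Stack: [196, 28, 7]
BINARY_OP * → 28 * 7 = 196. Stack: [196, 196]
BINARY_OP + → 196 + 196 = 392. Stack: [392]
STORE_FAST v → v=392. Stack: []
LOAD_FAST_LOAD_FAST a,v → push 28,392. Stack: [28, 392]
BINARY_OP - → 28 - 392 = -364. Stack: [-364]
STORE_FAST k → k=-364. Stack: []
LOAD_FAST_LOAD_FAST k,k → push -364,-364. Stack: [-364, -364]
BINARY_OP + → -364 + -364 = -728. Stack: [-728]
STORE_FAST v → v=-728. Stack: []
LOAD_CONST → push 1. Stack: [1]
LOAD_FAST a → push 28. Stack: [1, 28]
BINARY_OP - → 1 - 28 = -27. Stack: [-27]
STORE_FAST r → r=-27. Stack: []
LOAD_FAST k → push -364. Stack: [-364]
RETURN_VALUE → return -364.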